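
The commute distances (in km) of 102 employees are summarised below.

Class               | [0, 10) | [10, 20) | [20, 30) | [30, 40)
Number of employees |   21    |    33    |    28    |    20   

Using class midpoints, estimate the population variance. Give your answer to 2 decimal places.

105.24

Midpoints: 5, 15, 25, 35
n = 102, Σfm = 2000, mean = 19.6078
Σfm² = 49950
Σf(m − x̄)² = Σfm² − (Σfm)²/n = 49950 − 2000²/102 = 10734.3137
Population variance = 10734.3137 / 102 = 105.2384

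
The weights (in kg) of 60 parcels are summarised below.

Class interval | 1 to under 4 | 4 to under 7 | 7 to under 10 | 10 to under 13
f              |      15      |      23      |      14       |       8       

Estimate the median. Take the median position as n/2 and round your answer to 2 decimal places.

Cumulative frequencies: 15, 38, 52, 60
n = 60; position = n/2 = 30.
This falls in the class 4 to under 7: L = 4, F = 15, f = 23, h = 3.
Median ≈ 4 + ((30 − 15) / 23) × 3 = 5.9565

5.96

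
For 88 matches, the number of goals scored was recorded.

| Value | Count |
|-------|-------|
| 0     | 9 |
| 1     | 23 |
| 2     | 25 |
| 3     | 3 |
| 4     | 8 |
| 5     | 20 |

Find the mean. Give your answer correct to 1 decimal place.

Values: 0, 1, 2, 3, 4, 5
Σfx = 9×0 + 23×1 + 25×2 + 3×3 + 8×4 + 20×5 = 214
n = Σf = 88
Mean = 214 / 88 = 2.4318

2.4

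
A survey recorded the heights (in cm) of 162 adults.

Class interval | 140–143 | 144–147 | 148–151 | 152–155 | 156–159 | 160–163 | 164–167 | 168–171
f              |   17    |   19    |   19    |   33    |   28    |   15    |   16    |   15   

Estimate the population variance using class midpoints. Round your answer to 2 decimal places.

Midpoints: 141.5, 145.5, 149.5, 153.5, 157.5, 161.5, 165.5, 169.5
n = 162, Σfm = 25099, mean = 154.9321
Σfm² = 3899828.5
Σf(m − x̄)² = Σfm² − (Σfm)²/n = 3899828.5 − 25099²/162 = 11187.7531
Population variance = 11187.7531 / 162 = 69.0602

69.06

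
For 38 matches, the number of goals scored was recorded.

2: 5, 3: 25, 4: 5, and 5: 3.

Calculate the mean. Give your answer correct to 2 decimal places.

Values: 2, 3, 4, 5
Σfx = 5×2 + 25×3 + 5×4 + 3×5 = 120
n = Σf = 38
Mean = 120 / 38 = 3.1579

3.16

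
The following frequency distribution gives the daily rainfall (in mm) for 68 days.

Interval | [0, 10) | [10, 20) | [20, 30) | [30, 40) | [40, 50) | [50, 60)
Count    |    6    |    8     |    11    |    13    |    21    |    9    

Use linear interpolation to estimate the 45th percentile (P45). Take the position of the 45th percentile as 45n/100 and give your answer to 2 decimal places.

Cumulative frequencies: 6, 14, 25, 38, 59, 68
n = 68; position = 45n/100 = 30.6.
This falls in the class [30, 40): L = 30, F = 25, f = 13, h = 10.
45th percentile ≈ 30 + ((30.6 − 25) / 13) × 10 = 34.3077

34.31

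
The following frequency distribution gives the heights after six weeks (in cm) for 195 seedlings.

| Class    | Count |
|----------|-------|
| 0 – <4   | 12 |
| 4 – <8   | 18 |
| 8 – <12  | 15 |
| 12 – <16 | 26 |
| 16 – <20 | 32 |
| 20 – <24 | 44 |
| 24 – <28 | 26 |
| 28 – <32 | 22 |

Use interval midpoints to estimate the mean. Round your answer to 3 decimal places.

18.082

Midpoints: 2, 6, 10, 14, 18, 22, 26, 30
Σfm = 12×2 + 18×6 + 15×10 + 26×14 + 32×18 + 44×22 + 26×26 + 22×30 = 3526
n = Σf = 195
Mean = 3526 / 195 = 18.0821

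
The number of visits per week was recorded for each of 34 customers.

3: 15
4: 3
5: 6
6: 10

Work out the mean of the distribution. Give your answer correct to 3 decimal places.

Values: 3, 4, 5, 6
Σfx = 15×3 + 3×4 + 6×5 + 10×6 = 147
n = Σf = 34
Mean = 147 / 34 = 4.3235

4.324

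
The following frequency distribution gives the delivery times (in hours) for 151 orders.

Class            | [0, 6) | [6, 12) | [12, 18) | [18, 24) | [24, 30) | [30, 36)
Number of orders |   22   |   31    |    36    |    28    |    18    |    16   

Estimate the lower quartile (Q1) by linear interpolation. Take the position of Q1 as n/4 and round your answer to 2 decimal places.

Cumulative frequencies: 22, 53, 89, 117, 135, 151
n = 151; position = n/4 = 37.75.
This falls in the class [6, 12): L = 6, F = 22, f = 31, h = 6.
Lower quartile ≈ 6 + ((37.75 − 22) / 31) × 6 = 9.0484

9.05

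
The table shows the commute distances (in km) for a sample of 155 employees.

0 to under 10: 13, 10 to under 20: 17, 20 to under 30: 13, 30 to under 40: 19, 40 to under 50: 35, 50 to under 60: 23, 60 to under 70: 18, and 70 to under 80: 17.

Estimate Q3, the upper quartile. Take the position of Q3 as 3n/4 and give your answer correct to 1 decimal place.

Cumulative frequencies: 13, 30, 43, 62, 97, 120, 138, 155
n = 155; position = 3n/4 = 116.25.
This falls in the class 50 to under 60: L = 50, F = 97, f = 23, h = 10.
Upper quartile ≈ 50 + ((116.25 − 97) / 23) × 10 = 58.3696

58.4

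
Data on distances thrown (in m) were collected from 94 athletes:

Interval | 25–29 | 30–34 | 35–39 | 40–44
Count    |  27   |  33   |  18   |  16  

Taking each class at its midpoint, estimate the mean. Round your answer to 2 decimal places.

Midpoints: 27, 32, 37, 42
Σfm = 27×27 + 33×32 + 18×37 + 16×42 = 3123
n = Σf = 94
Mean = 3123 / 94 = 33.2234

33.22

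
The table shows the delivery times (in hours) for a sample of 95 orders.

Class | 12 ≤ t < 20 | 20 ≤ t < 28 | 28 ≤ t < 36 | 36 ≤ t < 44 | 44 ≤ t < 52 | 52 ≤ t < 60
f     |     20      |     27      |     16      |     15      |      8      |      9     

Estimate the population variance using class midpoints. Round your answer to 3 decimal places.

Midpoints: 16, 24, 32, 40, 48, 56
n = 95, Σfm = 2968, mean = 31.2421
Σfm² = 107712
Σf(m − x̄)² = Σfm² − (Σfm)²/n = 107712 − 2968²/95 = 14985.4316
Population variance = 14985.4316 / 95 = 157.7414

157.741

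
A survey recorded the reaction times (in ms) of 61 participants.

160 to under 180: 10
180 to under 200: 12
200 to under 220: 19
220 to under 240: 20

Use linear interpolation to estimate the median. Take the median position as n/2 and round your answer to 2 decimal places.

Cumulative frequencies: 10, 22, 41, 61
n = 61; position = n/2 = 30.5.
This falls in the class 200 to under 220: L = 200, F = 22, f = 19, h = 20.
Median ≈ 200 + ((30.5 − 22) / 19) × 20 = 208.9474

208.95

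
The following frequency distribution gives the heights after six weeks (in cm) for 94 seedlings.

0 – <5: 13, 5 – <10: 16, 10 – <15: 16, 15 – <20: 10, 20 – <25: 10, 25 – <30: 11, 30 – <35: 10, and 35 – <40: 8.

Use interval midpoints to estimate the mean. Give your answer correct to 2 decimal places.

17.87

Midpoints: 2.5, 7.5, 12.5, 17.5, 22.5, 27.5, 32.5, 37.5
Σfm = 13×2.5 + 16×7.5 + 16×12.5 + 10×17.5 + 10×22.5 + 11×27.5 + 10×32.5 + 8×37.5 = 1680
n = Σf = 94
Mean = 1680 / 94 = 17.8723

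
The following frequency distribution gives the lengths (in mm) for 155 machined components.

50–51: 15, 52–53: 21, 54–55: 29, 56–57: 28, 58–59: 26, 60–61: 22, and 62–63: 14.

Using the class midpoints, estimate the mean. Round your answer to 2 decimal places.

56.45

Midpoints: 50.5, 52.5, 54.5, 56.5, 58.5, 60.5, 62.5
Σfm = 15×50.5 + 21×52.5 + 29×54.5 + 28×56.5 + 26×58.5 + 22×60.5 + 14×62.5 = 8749.5
n = Σf = 155
Mean = 8749.5 / 155 = 56.4484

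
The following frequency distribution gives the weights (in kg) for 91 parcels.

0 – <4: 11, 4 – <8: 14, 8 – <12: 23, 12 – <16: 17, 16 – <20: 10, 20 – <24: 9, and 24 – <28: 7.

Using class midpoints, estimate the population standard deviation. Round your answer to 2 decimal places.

Midpoints: 2, 6, 10, 14, 18, 22, 26
n = 91, Σfm = 1134, mean = 12.4615
Σfm² = 18508
Σf(m − x̄)² = Σfm² − (Σfm)²/n = 18508 − 1134²/91 = 4376.6154
Population variance = 4376.6154 / 91 = 48.0947
Standard deviation = √48.0947 = 6.9350

6.94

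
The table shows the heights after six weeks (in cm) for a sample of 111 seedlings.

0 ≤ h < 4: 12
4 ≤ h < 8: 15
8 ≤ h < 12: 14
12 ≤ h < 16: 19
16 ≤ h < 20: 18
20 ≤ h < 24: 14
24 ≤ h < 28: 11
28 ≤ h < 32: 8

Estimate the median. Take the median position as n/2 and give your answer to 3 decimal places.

Cumulative frequencies: 12, 27, 41, 60, 78, 92, 103, 111
n = 111; position = n/2 = 55.5.
This falls in the class 12 ≤ h < 16: L = 12, F = 41, f = 19, h = 4.
Median ≈ 12 + ((55.5 − 41) / 19) × 4 = 15.0526

15.053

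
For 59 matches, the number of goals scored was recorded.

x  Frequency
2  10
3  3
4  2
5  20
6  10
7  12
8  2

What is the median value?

5

Cumulative frequencies: 10, 13, 15, 35, 45, 57, 59
n = 59, so the median is the value in position (n+1)/2 = 30.
Position 30 falls at value 5.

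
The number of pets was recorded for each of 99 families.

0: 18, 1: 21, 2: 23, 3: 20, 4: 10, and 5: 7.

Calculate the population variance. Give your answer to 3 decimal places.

Values: 0, 1, 2, 3, 4, 5
n = 99, Σfx = 202, mean = 2.0404
Σfx² = 628
Σf(x − x̄)² = Σfx² − (Σfx)²/n = 628 − 202²/99 = 215.8384
Population variance = 215.8384 / 99 = 2.1802

2.180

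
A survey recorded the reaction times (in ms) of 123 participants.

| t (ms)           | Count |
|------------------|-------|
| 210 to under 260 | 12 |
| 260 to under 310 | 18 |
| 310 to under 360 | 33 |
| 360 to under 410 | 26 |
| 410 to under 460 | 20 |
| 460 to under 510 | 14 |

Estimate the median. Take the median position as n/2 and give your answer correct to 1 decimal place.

357.7

Cumulative frequencies: 12, 30, 63, 89, 109, 123
n = 123; position = n/2 = 61.5.
This falls in the class 310 to under 360: L = 310, F = 30, f = 33, h = 50.
Median ≈ 310 + ((61.5 − 30) / 33) × 50 = 357.7273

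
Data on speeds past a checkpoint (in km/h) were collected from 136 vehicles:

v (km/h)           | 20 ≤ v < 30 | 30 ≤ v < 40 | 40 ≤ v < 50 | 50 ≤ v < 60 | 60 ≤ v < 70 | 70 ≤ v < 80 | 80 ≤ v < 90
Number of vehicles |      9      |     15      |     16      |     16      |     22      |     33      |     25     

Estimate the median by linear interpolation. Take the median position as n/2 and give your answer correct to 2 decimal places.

65.45

Cumulative frequencies: 9, 24, 40, 56, 78, 111, 136
n = 136; position = n/2 = 68.
This falls in the class 60 ≤ v < 70: L = 60, F = 56, f = 22, h = 10.
Median ≈ 60 + ((68 − 56) / 22) × 10 = 65.4545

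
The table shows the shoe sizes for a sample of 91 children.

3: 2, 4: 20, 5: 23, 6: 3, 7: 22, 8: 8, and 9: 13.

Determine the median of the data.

Cumulative frequencies: 2, 22, 45, 48, 70, 78, 91
n = 91, so the median is the value in position (n+1)/2 = 46.
Position 46 falls at value 6.

6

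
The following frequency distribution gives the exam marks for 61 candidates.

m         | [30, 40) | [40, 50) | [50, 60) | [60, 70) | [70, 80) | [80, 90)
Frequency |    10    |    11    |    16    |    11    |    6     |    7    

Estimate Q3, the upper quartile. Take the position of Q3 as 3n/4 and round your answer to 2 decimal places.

Cumulative frequencies: 10, 21, 37, 48, 54, 61
n = 61; position = 3n/4 = 45.75.
This falls in the class [60, 70): L = 60, F = 37, f = 11, h = 10.
Upper quartile ≈ 60 + ((45.75 − 37) / 11) × 10 = 67.9545

67.95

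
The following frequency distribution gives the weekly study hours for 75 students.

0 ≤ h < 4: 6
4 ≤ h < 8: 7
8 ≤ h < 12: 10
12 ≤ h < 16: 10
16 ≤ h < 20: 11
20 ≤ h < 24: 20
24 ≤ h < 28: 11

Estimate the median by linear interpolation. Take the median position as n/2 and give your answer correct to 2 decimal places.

17.64

Cumulative frequencies: 6, 13, 23, 33, 44, 64, 75
n = 75; position = n/2 = 37.5.
This falls in the class 16 ≤ h < 20: L = 16, F = 33, f = 11, h = 4.
Median ≈ 16 + ((37.5 − 33) / 11) × 4 = 17.6364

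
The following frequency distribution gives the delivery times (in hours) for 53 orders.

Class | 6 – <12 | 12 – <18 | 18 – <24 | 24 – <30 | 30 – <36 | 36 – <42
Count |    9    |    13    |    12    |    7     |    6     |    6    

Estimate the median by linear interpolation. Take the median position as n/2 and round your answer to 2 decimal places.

Cumulative frequencies: 9, 22, 34, 41, 47, 53
n = 53; position = n/2 = 26.5.
This falls in the class 18 – <24: L = 18, F = 22, f = 12, h = 6.
Median ≈ 18 + ((26.5 − 22) / 12) × 6 = 20.2500

20.25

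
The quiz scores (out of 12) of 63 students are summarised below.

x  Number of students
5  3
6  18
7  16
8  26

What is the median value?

Cumulative frequencies: 3, 21, 37, 63
n = 63, so the median is the value in position (n+1)/2 = 32.
Position 32 falls at value 7.

7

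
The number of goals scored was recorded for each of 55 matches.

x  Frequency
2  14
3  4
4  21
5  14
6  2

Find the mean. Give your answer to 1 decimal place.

3.7

Values: 2, 3, 4, 5, 6
Σfx = 14×2 + 4×3 + 21×4 + 14×5 + 2×6 = 206
n = Σf = 55
Mean = 206 / 55 = 3.7455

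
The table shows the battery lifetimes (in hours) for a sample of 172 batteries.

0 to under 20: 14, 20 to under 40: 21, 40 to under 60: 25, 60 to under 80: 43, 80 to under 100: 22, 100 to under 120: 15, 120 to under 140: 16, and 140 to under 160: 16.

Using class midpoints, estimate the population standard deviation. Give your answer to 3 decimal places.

Midpoints: 10, 30, 50, 70, 90, 110, 130, 150
n = 172, Σfm = 13140, mean = 76.3953
Σfm² = 1283600
Σf(m − x̄)² = Σfm² − (Σfm)²/n = 1283600 − 13140²/172 = 279765.1163
Population variance = 279765.1163 / 172 = 1626.5414
Standard deviation = √1626.5414 = 40.3304

40.330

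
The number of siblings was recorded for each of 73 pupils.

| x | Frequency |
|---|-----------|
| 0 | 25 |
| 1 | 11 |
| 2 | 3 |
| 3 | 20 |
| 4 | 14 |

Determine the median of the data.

2

Cumulative frequencies: 25, 36, 39, 59, 73
n = 73, so the median is the value in position (n+1)/2 = 37.
Position 37 falls at value 2.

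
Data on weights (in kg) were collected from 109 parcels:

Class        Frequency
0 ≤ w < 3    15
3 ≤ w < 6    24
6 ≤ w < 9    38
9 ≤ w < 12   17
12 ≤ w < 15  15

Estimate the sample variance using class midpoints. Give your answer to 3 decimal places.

13.379

Midpoints: 1.5, 4.5, 7.5, 10.5, 13.5
n = 109, Σfm = 796.5, mean = 7.3073
Σfm² = 7265.25
Σf(m − x̄)² = Σfm² − (Σfm)²/n = 7265.25 − 796.5²/109 = 1444.9541
Sample variance = 1444.9541 / 108 = 13.3792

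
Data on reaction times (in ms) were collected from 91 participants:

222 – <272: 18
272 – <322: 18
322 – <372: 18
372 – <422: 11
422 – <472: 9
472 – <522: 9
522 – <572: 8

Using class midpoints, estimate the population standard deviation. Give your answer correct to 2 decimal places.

Midpoints: 247, 297, 347, 397, 447, 497, 547
n = 91, Σfm = 33277, mean = 365.6813
Σfm² = 13002019
Σf(m − x̄)² = Σfm² − (Σfm)²/n = 13002019 − 33277²/91 = 833241.7582
Population variance = 833241.7582 / 91 = 9156.5028
Standard deviation = √9156.5028 = 95.6896

95.69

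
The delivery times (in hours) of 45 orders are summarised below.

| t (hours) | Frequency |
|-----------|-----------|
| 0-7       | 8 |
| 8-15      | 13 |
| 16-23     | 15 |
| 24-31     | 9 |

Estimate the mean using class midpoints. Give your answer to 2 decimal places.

Midpoints: 3.5, 11.5, 19.5, 27.5
Σfm = 8×3.5 + 13×11.5 + 15×19.5 + 9×27.5 = 717.5
n = Σf = 45
Mean = 717.5 / 45 = 15.9444

15.94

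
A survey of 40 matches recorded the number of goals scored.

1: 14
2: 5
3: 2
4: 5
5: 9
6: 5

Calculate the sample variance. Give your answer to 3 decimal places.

3.753

Values: 1, 2, 3, 4, 5, 6
n = 40, Σfx = 125, mean = 3.1250
Σfx² = 537
Σf(x − x̄)² = Σfx² − (Σfx)²/n = 537 − 125²/40 = 146.3750
Sample variance = 146.3750 / 39 = 3.7532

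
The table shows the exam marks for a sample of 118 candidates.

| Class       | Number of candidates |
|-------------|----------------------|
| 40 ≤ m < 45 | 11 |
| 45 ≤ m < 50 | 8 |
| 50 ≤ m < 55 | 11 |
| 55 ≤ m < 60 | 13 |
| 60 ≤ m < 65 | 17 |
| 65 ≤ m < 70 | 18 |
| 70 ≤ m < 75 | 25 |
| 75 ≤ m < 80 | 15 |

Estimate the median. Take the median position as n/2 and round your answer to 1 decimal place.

Cumulative frequencies: 11, 19, 30, 43, 60, 78, 103, 118
n = 118; position = n/2 = 59.
This falls in the class 60 ≤ m < 65: L = 60, F = 43, f = 17, h = 5.
Median ≈ 60 + ((59 − 43) / 17) × 5 = 64.7059

64.7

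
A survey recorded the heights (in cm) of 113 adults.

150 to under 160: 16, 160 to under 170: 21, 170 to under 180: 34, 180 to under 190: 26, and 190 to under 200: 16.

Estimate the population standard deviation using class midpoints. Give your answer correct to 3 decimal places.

12.437

Midpoints: 155, 165, 175, 185, 195
n = 113, Σfm = 19825, mean = 175.4425
Σfm² = 3495625
Σf(m − x̄)² = Σfm² − (Σfm)²/n = 3495625 − 19825²/113 = 17477.8761
Population variance = 17477.8761 / 113 = 154.6715
Standard deviation = √154.6715 = 12.4367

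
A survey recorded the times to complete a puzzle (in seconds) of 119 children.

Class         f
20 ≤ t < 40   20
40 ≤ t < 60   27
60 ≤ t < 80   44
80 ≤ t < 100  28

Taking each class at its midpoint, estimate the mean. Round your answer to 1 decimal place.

Midpoints: 30, 50, 70, 90
Σfm = 20×30 + 27×50 + 44×70 + 28×90 = 7550
n = Σf = 119
Mean = 7550 / 119 = 63.4454

63.4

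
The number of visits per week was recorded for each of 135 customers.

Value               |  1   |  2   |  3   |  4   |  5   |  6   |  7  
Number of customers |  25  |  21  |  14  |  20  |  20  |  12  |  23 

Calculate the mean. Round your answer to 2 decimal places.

3.87

Values: 1, 2, 3, 4, 5, 6, 7
Σfx = 25×1 + 21×2 + 14×3 + 20×4 + 20×5 + 12×6 + 23×7 = 522
n = Σf = 135
Mean = 522 / 135 = 3.8667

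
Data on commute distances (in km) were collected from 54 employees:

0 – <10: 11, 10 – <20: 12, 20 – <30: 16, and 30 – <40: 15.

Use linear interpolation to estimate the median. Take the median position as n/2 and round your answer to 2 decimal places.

22.50

Cumulative frequencies: 11, 23, 39, 54
n = 54; position = n/2 = 27.
This falls in the class 20 – <30: L = 20, F = 23, f = 16, h = 10.
Median ≈ 20 + ((27 − 23) / 16) × 10 = 22.5000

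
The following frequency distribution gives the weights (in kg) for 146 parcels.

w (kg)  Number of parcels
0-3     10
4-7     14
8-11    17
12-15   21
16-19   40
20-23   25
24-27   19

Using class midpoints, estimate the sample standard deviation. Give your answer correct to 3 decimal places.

Midpoints: 1.5, 5.5, 9.5, 13.5, 17.5, 21.5, 25.5
n = 146, Σfm = 2259, mean = 15.4726
Σfm² = 41968.5
Σf(m − x̄)² = Σfm² − (Σfm)²/n = 41968.5 − 2259²/146 = 7015.8904
Sample variance = 7015.8904 / 145 = 48.3855
Standard deviation = √48.3855 = 6.9560

6.956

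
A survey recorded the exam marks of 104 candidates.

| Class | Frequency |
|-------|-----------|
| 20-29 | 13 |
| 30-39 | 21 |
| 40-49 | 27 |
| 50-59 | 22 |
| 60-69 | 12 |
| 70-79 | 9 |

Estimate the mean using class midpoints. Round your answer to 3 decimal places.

Midpoints: 24.5, 34.5, 44.5, 54.5, 64.5, 74.5
Σfm = 13×24.5 + 21×34.5 + 27×44.5 + 22×54.5 + 12×64.5 + 9×74.5 = 4888
n = Σf = 104
Mean = 4888 / 104 = 47.0000

47.000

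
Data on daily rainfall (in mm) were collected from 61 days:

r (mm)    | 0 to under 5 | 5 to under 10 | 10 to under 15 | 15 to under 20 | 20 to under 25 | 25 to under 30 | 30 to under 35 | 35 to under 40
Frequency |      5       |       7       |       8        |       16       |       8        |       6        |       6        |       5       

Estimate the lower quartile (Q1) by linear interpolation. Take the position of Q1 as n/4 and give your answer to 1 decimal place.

12.0

Cumulative frequencies: 5, 12, 20, 36, 44, 50, 56, 61
n = 61; position = n/4 = 15.25.
This falls in the class 10 to under 15: L = 10, F = 12, f = 8, h = 5.
Lower quartile ≈ 10 + ((15.25 − 12) / 8) × 5 = 12.0312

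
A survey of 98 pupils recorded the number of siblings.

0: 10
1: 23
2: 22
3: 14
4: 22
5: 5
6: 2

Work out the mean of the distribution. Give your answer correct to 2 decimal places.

2.39

Values: 0, 1, 2, 3, 4, 5, 6
Σfx = 10×0 + 23×1 + 22×2 + 14×3 + 22×4 + 5×5 + 2×6 = 234
n = Σf = 98
Mean = 234 / 98 = 2.3878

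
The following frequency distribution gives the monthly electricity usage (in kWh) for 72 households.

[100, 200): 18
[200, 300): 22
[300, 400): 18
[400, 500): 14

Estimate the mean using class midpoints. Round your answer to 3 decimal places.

Midpoints: 150, 250, 350, 450
Σfm = 18×150 + 22×250 + 18×350 + 14×450 = 20800
n = Σf = 72
Mean = 20800 / 72 = 288.8889

288.889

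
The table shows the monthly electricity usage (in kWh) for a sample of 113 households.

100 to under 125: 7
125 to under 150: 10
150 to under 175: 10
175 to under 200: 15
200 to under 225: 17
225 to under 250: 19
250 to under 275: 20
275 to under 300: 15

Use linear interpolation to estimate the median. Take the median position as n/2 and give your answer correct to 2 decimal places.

221.32

Cumulative frequencies: 7, 17, 27, 42, 59, 78, 98, 113
n = 113; position = n/2 = 56.5.
This falls in the class 200 to under 225: L = 200, F = 42, f = 17, h = 25.
Median ≈ 200 + ((56.5 − 42) / 17) × 25 = 221.3235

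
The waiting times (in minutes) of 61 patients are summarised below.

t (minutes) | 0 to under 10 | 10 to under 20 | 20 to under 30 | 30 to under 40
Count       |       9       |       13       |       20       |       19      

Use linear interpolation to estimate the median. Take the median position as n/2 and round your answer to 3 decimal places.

24.250

Cumulative frequencies: 9, 22, 42, 61
n = 61; position = n/2 = 30.5.
This falls in the class 20 to under 30: L = 20, F = 22, f = 20, h = 10.
Median ≈ 20 + ((30.5 − 22) / 20) × 10 = 24.2500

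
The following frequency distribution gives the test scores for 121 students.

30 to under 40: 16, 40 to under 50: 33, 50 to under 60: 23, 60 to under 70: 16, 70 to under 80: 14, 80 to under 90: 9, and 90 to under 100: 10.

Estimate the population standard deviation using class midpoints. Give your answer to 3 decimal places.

Midpoints: 35, 45, 55, 65, 75, 85, 95
n = 121, Σfm = 7115, mean = 58.8017
Σfm² = 457625
Σf(m − x̄)² = Σfm² − (Σfm)²/n = 457625 − 7115²/121 = 39251.2397
Population variance = 39251.2397 / 121 = 324.3904
Standard deviation = √324.3904 = 18.0108

18.011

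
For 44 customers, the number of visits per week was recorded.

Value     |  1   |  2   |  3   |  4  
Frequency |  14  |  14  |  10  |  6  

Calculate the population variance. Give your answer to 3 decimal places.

1.058

Values: 1, 2, 3, 4
n = 44, Σfx = 96, mean = 2.1818
Σfx² = 256
Σf(x − x̄)² = Σfx² − (Σfx)²/n = 256 − 96²/44 = 46.5455
Population variance = 46.5455 / 44 = 1.0579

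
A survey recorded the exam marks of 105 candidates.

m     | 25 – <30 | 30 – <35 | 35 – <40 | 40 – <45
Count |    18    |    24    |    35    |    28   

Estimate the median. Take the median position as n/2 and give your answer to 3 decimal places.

Cumulative frequencies: 18, 42, 77, 105
n = 105; position = n/2 = 52.5.
This falls in the class 35 – <40: L = 35, F = 42, f = 35, h = 5.
Median ≈ 35 + ((52.5 − 42) / 35) × 5 = 36.5000

36.500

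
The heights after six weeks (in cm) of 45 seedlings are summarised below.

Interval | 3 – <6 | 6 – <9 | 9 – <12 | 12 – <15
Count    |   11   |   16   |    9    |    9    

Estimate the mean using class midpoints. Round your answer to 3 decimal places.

8.567

Midpoints: 4.5, 7.5, 10.5, 13.5
Σfm = 11×4.5 + 16×7.5 + 9×10.5 + 9×13.5 = 385.5
n = Σf = 45
Mean = 385.5 / 45 = 8.5667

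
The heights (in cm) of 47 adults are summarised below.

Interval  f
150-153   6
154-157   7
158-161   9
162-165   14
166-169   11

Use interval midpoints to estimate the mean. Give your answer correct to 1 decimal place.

Midpoints: 151.5, 155.5, 159.5, 163.5, 167.5
Σfm = 6×151.5 + 7×155.5 + 9×159.5 + 14×163.5 + 11×167.5 = 7564.5
n = Σf = 47
Mean = 7564.5 / 47 = 160.9468

160.9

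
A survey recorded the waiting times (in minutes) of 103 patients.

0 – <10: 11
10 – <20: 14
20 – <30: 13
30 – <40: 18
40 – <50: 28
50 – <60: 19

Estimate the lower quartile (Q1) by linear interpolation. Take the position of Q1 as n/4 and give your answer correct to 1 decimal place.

20.6

Cumulative frequencies: 11, 25, 38, 56, 84, 103
n = 103; position = n/4 = 25.75.
This falls in the class 20 – <30: L = 20, F = 25, f = 13, h = 10.
Lower quartile ≈ 20 + ((25.75 − 25) / 13) × 10 = 20.5769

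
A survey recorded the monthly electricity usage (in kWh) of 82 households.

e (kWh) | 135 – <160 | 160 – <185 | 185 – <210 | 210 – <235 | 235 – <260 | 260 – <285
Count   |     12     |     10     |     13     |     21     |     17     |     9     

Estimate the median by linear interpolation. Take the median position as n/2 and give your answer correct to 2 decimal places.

Cumulative frequencies: 12, 22, 35, 56, 73, 82
n = 82; position = n/2 = 41.
This falls in the class 210 – <235: L = 210, F = 35, f = 21, h = 25.
Median ≈ 210 + ((41 − 35) / 21) × 25 = 217.1429

217.14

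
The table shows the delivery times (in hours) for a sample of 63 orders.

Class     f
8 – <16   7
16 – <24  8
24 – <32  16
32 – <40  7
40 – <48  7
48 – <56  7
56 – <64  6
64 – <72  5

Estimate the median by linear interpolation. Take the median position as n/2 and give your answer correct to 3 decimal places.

Cumulative frequencies: 7, 15, 31, 38, 45, 52, 58, 63
n = 63; position = n/2 = 31.5.
This falls in the class 32 – <40: L = 32, F = 31, f = 7, h = 8.
Median ≈ 32 + ((31.5 − 31) / 7) × 8 = 32.5714

32.571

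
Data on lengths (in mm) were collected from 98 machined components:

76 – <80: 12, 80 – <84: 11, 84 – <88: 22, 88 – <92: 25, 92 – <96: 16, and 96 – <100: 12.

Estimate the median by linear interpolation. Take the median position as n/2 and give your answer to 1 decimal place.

Cumulative frequencies: 12, 23, 45, 70, 86, 98
n = 98; position = n/2 = 49.
This falls in the class 88 – <92: L = 88, F = 45, f = 25, h = 4.
Median ≈ 88 + ((49 − 45) / 25) × 4 = 88.6400

88.6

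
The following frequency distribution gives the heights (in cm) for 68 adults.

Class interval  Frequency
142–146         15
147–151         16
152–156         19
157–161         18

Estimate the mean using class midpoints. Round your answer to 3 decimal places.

151.941

Midpoints: 144, 149, 154, 159
Σfm = 15×144 + 16×149 + 19×154 + 18×159 = 10332
n = Σf = 68
Mean = 10332 / 68 = 151.9412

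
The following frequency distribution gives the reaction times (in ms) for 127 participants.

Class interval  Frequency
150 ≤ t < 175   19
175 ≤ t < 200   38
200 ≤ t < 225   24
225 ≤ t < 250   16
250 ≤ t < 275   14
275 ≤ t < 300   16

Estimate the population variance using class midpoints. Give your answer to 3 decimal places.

Midpoints: 162.5, 187.5, 212.5, 237.5, 262.5, 287.5
n = 127, Σfm = 27387.5, mean = 215.6496
Σfm² = 6111093.75
Σf(m − x̄)² = Σfm² − (Σfm)²/n = 6111093.75 − 27387.5²/127 = 204990.1575
Population variance = 204990.1575 / 127 = 1614.0957

1614.096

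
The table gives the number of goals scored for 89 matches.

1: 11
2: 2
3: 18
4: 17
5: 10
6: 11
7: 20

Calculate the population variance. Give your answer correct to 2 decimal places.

Values: 1, 2, 3, 4, 5, 6, 7
n = 89, Σfx = 393, mean = 4.4157
Σfx² = 2079
Σf(x − x̄)² = Σfx² − (Σfx)²/n = 2079 − 393²/89 = 343.6180
Population variance = 343.6180 / 89 = 3.8609

3.86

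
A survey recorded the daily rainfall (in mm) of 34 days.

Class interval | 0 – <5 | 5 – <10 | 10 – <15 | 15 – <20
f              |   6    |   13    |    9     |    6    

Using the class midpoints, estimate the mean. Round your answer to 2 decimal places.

Midpoints: 2.5, 7.5, 12.5, 17.5
Σfm = 6×2.5 + 13×7.5 + 9×12.5 + 6×17.5 = 330
n = Σf = 34
Mean = 330 / 34 = 9.7059

9.71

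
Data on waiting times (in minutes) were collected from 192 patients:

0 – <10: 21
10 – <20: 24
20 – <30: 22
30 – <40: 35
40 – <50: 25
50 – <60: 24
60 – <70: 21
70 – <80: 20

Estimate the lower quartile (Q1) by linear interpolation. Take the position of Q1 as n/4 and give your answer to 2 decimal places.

Cumulative frequencies: 21, 45, 67, 102, 127, 151, 172, 192
n = 192; position = n/4 = 48.
This falls in the class 20 – <30: L = 20, F = 45, f = 22, h = 10.
Lower quartile ≈ 20 + ((48 − 45) / 22) × 10 = 21.3636

21.36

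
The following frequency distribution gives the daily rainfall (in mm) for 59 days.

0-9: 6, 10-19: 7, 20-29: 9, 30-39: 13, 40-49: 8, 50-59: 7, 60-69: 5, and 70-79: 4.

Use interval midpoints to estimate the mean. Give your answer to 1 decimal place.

Midpoints: 4.5, 14.5, 24.5, 34.5, 44.5, 54.5, 64.5, 74.5
Σfm = 6×4.5 + 7×14.5 + 9×24.5 + 13×34.5 + 8×44.5 + 7×54.5 + 5×64.5 + 4×74.5 = 2155.5
n = Σf = 59
Mean = 2155.5 / 59 = 36.5339

36.5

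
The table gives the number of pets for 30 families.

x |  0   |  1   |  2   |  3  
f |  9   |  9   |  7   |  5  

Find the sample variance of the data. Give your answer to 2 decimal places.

Values: 0, 1, 2, 3
n = 30, Σfx = 38, mean = 1.2667
Σfx² = 82
Σf(x − x̄)² = Σfx² − (Σfx)²/n = 82 − 38²/30 = 33.8667
Sample variance = 33.8667 / 29 = 1.1678

1.17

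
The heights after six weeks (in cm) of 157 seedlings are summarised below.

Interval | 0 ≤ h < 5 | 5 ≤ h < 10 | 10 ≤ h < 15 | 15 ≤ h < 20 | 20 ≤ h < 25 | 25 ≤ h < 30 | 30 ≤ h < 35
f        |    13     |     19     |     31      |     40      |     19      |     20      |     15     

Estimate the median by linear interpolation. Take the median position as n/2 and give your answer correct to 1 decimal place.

16.9

Cumulative frequencies: 13, 32, 63, 103, 122, 142, 157
n = 157; position = n/2 = 78.5.
This falls in the class 15 ≤ h < 20: L = 15, F = 63, f = 40, h = 5.
Median ≈ 15 + ((78.5 − 63) / 40) × 5 = 16.9375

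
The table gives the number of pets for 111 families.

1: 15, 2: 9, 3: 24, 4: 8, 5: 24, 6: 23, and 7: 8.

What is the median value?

Cumulative frequencies: 15, 24, 48, 56, 80, 103, 111
n = 111, so the median is the value in position (n+1)/2 = 56.
Position 56 falls at value 4.

4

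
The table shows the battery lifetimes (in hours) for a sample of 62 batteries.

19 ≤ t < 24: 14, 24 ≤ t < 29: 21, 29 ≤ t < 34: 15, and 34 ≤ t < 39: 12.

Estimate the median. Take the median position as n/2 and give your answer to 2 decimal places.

28.05

Cumulative frequencies: 14, 35, 50, 62
n = 62; position = n/2 = 31.
This falls in the class 24 ≤ t < 29: L = 24, F = 14, f = 21, h = 5.
Median ≈ 24 + ((31 − 14) / 21) × 5 = 28.0476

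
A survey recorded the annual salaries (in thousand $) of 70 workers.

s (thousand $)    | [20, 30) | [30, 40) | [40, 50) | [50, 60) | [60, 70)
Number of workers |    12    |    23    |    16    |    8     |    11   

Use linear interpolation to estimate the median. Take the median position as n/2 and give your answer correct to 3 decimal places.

40.000

Cumulative frequencies: 12, 35, 51, 59, 70
n = 70; position = n/2 = 35.
This falls in the class [30, 40): L = 30, F = 12, f = 23, h = 10.
Median ≈ 30 + ((35 − 12) / 23) × 10 = 40.0000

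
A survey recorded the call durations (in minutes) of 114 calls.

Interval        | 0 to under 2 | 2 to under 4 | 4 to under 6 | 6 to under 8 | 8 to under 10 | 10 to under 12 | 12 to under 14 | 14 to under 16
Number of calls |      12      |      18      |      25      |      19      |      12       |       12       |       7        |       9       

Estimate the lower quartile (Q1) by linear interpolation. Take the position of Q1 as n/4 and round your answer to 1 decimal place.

3.8

Cumulative frequencies: 12, 30, 55, 74, 86, 98, 105, 114
n = 114; position = n/4 = 28.5.
This falls in the class 2 to under 4: L = 2, F = 12, f = 18, h = 2.
Lower quartile ≈ 2 + ((28.5 − 12) / 18) × 2 = 3.8333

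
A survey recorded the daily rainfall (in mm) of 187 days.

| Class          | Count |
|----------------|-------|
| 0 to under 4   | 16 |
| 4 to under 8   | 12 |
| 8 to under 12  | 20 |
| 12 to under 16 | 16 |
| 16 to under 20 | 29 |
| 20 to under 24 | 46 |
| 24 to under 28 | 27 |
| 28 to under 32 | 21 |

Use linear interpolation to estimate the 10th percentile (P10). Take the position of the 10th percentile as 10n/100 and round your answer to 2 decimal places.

Cumulative frequencies: 16, 28, 48, 64, 93, 139, 166, 187
n = 187; position = 10n/100 = 18.7.
This falls in the class 4 to under 8: L = 4, F = 16, f = 12, h = 4.
10th percentile ≈ 4 + ((18.7 − 16) / 12) × 4 = 4.9000

4.90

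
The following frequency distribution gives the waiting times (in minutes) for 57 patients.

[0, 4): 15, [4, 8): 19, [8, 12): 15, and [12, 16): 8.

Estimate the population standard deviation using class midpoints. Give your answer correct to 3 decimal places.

4.018

Midpoints: 2, 6, 10, 14
n = 57, Σfm = 406, mean = 7.1228
Σfm² = 3812
Σf(m − x̄)² = Σfm² − (Σfm)²/n = 3812 − 406²/57 = 920.1404
Population variance = 920.1404 / 57 = 16.1428
Standard deviation = √16.1428 = 4.0178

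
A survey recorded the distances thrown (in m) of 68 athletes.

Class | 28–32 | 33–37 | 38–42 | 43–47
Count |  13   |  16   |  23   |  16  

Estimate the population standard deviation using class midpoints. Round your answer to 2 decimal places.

5.22

Midpoints: 30, 35, 40, 45
n = 68, Σfm = 2590, mean = 38.0882
Σfm² = 100500
Σf(m − x̄)² = Σfm² − (Σfm)²/n = 100500 − 2590²/68 = 1851.4706
Population variance = 1851.4706 / 68 = 27.2275
Standard deviation = √27.2275 = 5.2180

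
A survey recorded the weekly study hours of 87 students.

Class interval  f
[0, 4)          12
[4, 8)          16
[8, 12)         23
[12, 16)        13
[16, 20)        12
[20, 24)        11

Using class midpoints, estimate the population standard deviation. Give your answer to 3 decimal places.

6.268

Midpoints: 2, 6, 10, 14, 18, 22
n = 87, Σfm = 990, mean = 11.3793
Σfm² = 14684
Σf(m − x̄)² = Σfm² − (Σfm)²/n = 14684 − 990²/87 = 3418.4828
Population variance = 3418.4828 / 87 = 39.2929
Standard deviation = √39.2929 = 6.2684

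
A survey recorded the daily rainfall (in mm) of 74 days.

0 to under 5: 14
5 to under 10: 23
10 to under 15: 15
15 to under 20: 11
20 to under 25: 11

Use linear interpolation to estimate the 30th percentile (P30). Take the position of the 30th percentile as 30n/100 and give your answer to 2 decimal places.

Cumulative frequencies: 14, 37, 52, 63, 74
n = 74; position = 30n/100 = 22.2.
This falls in the class 5 to under 10: L = 5, F = 14, f = 23, h = 5.
30th percentile ≈ 5 + ((22.2 − 14) / 23) × 5 = 6.7826

6.78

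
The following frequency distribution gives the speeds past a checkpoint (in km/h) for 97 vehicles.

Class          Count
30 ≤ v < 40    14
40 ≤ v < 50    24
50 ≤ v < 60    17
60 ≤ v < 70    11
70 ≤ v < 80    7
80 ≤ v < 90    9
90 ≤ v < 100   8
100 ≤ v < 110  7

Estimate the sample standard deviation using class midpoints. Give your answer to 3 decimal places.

21.812

Midpoints: 35, 45, 55, 65, 75, 85, 95, 105
n = 97, Σfm = 6005, mean = 61.9072
Σfm² = 417425
Σf(m − x̄)² = Σfm² − (Σfm)²/n = 417425 − 6005²/97 = 45672.1649
Sample variance = 45672.1649 / 96 = 475.7517
Standard deviation = √475.7517 = 21.8117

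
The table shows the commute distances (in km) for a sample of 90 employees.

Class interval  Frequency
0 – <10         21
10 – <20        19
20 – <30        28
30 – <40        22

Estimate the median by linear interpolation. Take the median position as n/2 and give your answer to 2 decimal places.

21.79

Cumulative frequencies: 21, 40, 68, 90
n = 90; position = n/2 = 45.
This falls in the class 20 – <30: L = 20, F = 40, f = 28, h = 10.
Median ≈ 20 + ((45 − 40) / 28) × 10 = 21.7857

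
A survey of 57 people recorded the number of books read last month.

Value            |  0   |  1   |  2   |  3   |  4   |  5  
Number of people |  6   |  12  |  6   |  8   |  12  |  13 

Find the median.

3

Cumulative frequencies: 6, 18, 24, 32, 44, 57
n = 57, so the median is the value in position (n+1)/2 = 29.
Position 29 falls at value 3.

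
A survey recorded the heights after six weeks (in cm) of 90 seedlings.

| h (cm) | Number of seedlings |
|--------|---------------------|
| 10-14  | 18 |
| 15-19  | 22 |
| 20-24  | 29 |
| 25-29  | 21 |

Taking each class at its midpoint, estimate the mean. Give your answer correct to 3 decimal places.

19.944

Midpoints: 12, 17, 22, 27
Σfm = 18×12 + 22×17 + 29×22 + 21×27 = 1795
n = Σf = 90
Mean = 1795 / 90 = 19.9444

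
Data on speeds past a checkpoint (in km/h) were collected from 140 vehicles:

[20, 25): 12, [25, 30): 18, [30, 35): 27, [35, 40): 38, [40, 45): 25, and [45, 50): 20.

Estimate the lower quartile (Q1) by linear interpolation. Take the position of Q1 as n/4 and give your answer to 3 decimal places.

Cumulative frequencies: 12, 30, 57, 95, 120, 140
n = 140; position = n/4 = 35.
This falls in the class [30, 35): L = 30, F = 30, f = 27, h = 5.
Lower quartile ≈ 30 + ((35 − 30) / 27) × 5 = 30.9259

30.926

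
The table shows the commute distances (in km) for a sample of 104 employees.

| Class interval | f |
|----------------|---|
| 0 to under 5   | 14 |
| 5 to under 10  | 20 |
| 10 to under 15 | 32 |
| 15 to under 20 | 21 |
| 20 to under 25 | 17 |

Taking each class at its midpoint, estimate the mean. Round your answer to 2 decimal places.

12.84

Midpoints: 2.5, 7.5, 12.5, 17.5, 22.5
Σfm = 14×2.5 + 20×7.5 + 32×12.5 + 21×17.5 + 17×22.5 = 1335
n = Σf = 104
Mean = 1335 / 104 = 12.8365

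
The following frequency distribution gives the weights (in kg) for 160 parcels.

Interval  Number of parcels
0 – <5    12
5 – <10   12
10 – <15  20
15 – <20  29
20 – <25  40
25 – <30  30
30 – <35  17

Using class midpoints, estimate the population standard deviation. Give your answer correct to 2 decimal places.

8.45

Midpoints: 2.5, 7.5, 12.5, 17.5, 22.5, 27.5, 32.5
n = 160, Σfm = 3155, mean = 19.7188
Σfm² = 73650
Σf(m − x̄)² = Σfm² − (Σfm)²/n = 73650 − 3155²/160 = 11437.3438
Population variance = 11437.3438 / 160 = 71.4834
Standard deviation = √71.4834 = 8.4548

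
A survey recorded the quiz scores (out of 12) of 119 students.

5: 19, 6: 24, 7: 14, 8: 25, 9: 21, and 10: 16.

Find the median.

Cumulative frequencies: 19, 43, 57, 82, 103, 119
n = 119, so the median is the value in position (n+1)/2 = 60.
Position 60 falls at value 8.

8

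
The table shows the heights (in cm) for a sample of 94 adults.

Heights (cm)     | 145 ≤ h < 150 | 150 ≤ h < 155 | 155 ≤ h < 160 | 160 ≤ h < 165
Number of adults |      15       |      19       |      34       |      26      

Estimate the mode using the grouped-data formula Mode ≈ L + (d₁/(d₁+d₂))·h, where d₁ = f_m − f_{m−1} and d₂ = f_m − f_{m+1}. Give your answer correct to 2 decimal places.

158.26

Modal class: 155 ≤ h < 160 (highest frequency 34).
d₁ = 34 − 19 = 15, d₂ = 34 − 26 = 8
Mode ≈ 155 + (15/(15+8)) × 5 = 155 + 3.2609 = 158.2609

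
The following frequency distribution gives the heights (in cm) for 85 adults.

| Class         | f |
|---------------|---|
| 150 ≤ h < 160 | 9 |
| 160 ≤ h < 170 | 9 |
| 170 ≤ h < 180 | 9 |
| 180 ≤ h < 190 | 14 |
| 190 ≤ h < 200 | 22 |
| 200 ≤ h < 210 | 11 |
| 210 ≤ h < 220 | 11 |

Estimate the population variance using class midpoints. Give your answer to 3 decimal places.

Midpoints: 155, 165, 175, 185, 195, 205, 215
n = 85, Σfm = 15955, mean = 187.7059
Σfm² = 3023325
Σf(m − x̄)² = Σfm² − (Σfm)²/n = 3023325 − 15955²/85 = 28477.6471
Population variance = 28477.6471 / 85 = 335.0311

335.031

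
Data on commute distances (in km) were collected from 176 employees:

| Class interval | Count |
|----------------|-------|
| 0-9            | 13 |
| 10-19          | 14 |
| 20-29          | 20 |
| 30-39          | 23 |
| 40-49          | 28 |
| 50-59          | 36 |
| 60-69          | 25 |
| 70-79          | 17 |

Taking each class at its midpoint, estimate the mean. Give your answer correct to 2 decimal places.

Midpoints: 4.5, 14.5, 24.5, 34.5, 44.5, 54.5, 64.5, 74.5
Σfm = 13×4.5 + 14×14.5 + 20×24.5 + 23×34.5 + 28×44.5 + 36×54.5 + 25×64.5 + 17×74.5 = 7632
n = Σf = 176
Mean = 7632 / 176 = 43.3636

43.36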